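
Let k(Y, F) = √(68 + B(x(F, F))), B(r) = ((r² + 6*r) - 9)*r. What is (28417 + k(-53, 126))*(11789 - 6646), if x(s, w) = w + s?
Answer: 146148631 + 10286*√4095458 ≈ 1.6696e+8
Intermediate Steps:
x(s, w) = s + w
B(r) = r*(-9 + r² + 6*r) (B(r) = (-9 + r² + 6*r)*r = r*(-9 + r² + 6*r))
k(Y, F) = √(68 + 2*F*(-9 + 4*F² + 12*F)) (k(Y, F) = √(68 + (F + F)*(-9 + (F + F)² + 6*(F + F))) = √(68 + (2*F)*(-9 + (2*F)² + 6*(2*F))) = √(68 + (2*F)*(-9 + 4*F² + 12*F)) = √(68 + 2*F*(-9 + 4*F² + 12*F)))
(28417 + k(-53, 126))*(11789 - 6646) = (28417 + √2*√(34 + 126*(-9 + 4*126² + 12*126)))*(11789 - 6646) = (28417 + √2*√(34 + 126*(-9 + 4*15876 + 1512)))*5143 = (28417 + √2*√(34 + 126*(-9 + 63504 + 1512)))*5143 = (28417 + √2*√(34 + 126*65007))*5143 = (28417 + √2*√(34 + 8190882))*5143 = (28417 + √2*√8190916)*5143 = (28417 + √2*(2*√2047729))*5143 = (28417 + 2*√4095458)*5143 = 146148631 + 10286*√4095458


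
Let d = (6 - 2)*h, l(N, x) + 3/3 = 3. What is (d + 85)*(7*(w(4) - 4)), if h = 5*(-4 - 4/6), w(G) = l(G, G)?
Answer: 350/3 ≈ 116.67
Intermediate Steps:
l(N, x) = 2 (l(N, x) = -1 + 3 = 2)
w(G) = 2
h = -70/3 (h = 5*(-4 - 4*⅙) = 5*(-4 - ⅔) = 5*(-14/3) = -70/3 ≈ -23.333)
d = -280/3 (d = (6 - 2)*(-70/3) = 4*(-70/3) = -280/3 ≈ -93.333)
(d + 85)*(7*(w(4) - 4)) = (-280/3 + 85)*(7*(2 - 4)) = -175*(-2)/3 = -25/3*(-14) = 350/3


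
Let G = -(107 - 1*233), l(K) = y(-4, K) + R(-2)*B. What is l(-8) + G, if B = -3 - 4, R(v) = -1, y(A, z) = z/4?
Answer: 131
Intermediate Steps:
y(A, z) = z/4 (y(A, z) = z*(¼) = z/4)
B = -7
l(K) = 7 + K/4 (l(K) = K/4 - 1*(-7) = K/4 + 7 = 7 + K/4)
G = 126 (G = -(107 - 233) = -1*(-126) = 126)
l(-8) + G = (7 + (¼)*(-8)) + 126 = (7 - 2) + 126 = 5 + 126 = 131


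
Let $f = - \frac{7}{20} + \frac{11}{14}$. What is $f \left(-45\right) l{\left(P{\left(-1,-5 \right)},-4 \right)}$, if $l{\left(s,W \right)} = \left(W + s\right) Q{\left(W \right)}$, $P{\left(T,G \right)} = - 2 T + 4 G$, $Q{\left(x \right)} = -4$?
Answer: $- \frac{12078}{7} \approx -1725.4$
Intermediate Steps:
$l{\left(s,W \right)} = - 4 W - 4 s$ ($l{\left(s,W \right)} = \left(W + s\right) \left(-4\right) = - 4 W - 4 s$)
$f = \frac{61}{140}$ ($f = \left(-7\right) \frac{1}{20} + 11 \cdot \frac{1}{14} = - \frac{7}{20} + \frac{11}{14} = \frac{61}{140} \approx 0.43571$)
$f \left(-45\right) l{\left(P{\left(-1,-5 \right)},-4 \right)} = \frac{61}{140} \left(-45\right) \left(\left(-4\right) \left(-4\right) - 4 \left(\left(-2\right) \left(-1\right) + 4 \left(-5\right)\right)\right) = - \frac{549 \left(16 - 4 \left(2 - 20\right)\right)}{28} = - \frac{549 \left(16 - -72\right)}{28} = - \frac{549 \left(16 + 72\right)}{28} = \left(- \frac{549}{28}\right) 88 = - \frac{12078}{7}$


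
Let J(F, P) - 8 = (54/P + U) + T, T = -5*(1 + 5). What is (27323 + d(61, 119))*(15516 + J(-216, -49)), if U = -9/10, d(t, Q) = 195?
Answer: 104445655961/245 ≈ 4.2631e+8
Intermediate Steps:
T = -30 (T = -5*6 = -30)
U = -9/10 (U = -9*1/10 = -9/10 ≈ -0.90000)
J(F, P) = -229/10 + 54/P (J(F, P) = 8 + ((54/P - 9/10) - 30) = 8 + ((-9/10 + 54/P) - 30) = 8 + (-309/10 + 54/P) = -229/10 + 54/P)
(27323 + d(61, 119))*(15516 + J(-216, -49)) = (27323 + 195)*(15516 + (-229/10 + 54/(-49))) = 27518*(15516 + (-229/10 + 54*(-1/49))) = 27518*(15516 + (-229/10 - 54/49)) = 27518*(15516 - 11761/490) = 27518*(7591079/490) = 104445655961/245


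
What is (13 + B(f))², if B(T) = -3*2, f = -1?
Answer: 49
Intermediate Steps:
B(T) = -6
(13 + B(f))² = (13 - 6)² = 7² = 49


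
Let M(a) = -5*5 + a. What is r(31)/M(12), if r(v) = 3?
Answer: -3/13 ≈ -0.23077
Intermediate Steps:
M(a) = -25 + a
r(31)/M(12) = 3/(-25 + 12) = 3/(-13) = 3*(-1/13) = -3/13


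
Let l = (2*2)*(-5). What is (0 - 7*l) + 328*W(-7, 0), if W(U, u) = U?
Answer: -2156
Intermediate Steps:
l = -20 (l = 4*(-5) = -20)
(0 - 7*l) + 328*W(-7, 0) = (0 - 7*(-20)) + 328*(-7) = (0 + 140) - 2296 = 140 - 2296 = -2156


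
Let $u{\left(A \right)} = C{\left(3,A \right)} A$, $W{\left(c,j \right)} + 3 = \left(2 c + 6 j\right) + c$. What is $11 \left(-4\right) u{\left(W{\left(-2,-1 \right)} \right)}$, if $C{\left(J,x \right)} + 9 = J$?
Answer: $-3960$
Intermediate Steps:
$C{\left(J,x \right)} = -9 + J$
$W{\left(c,j \right)} = -3 + 3 c + 6 j$ ($W{\left(c,j \right)} = -3 + \left(\left(2 c + 6 j\right) + c\right) = -3 + \left(3 c + 6 j\right) = -3 + 3 c + 6 j$)
$u{\left(A \right)} = - 6 A$ ($u{\left(A \right)} = \left(-9 + 3\right) A = - 6 A$)
$11 \left(-4\right) u{\left(W{\left(-2,-1 \right)} \right)} = 11 \left(-4\right) \left(- 6 \left(-3 + 3 \left(-2\right) + 6 \left(-1\right)\right)\right) = - 44 \left(- 6 \left(-3 - 6 - 6\right)\right) = - 44 \left(\left(-6\right) \left(-15\right)\right) = \left(-44\right) 90 = -3960$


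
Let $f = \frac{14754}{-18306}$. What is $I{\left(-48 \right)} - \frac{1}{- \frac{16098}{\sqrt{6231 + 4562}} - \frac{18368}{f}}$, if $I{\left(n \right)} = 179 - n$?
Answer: $\frac{213724115770130180125}{941516110504887503} - \frac{16223245123 \sqrt{10793}}{5649096663029325018} \approx 227.0$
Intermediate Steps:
$f = - \frac{2459}{3051}$ ($f = 14754 \left(- \frac{1}{18306}\right) = - \frac{2459}{3051} \approx -0.80597$)
$I{\left(-48 \right)} - \frac{1}{- \frac{16098}{\sqrt{6231 + 4562}} - \frac{18368}{f}} = \left(179 - -48\right) - \frac{1}{- \frac{16098}{\sqrt{6231 + 4562}} - \frac{18368}{- \frac{2459}{3051}}} = \left(179 + 48\right) - \frac{1}{- \frac{16098}{\sqrt{10793}} - - \frac{56040768}{2459}} = 227 - \frac{1}{- 16098 \frac{\sqrt{10793}}{10793} + \frac{56040768}{2459}} = 227 - \frac{1}{- \frac{16098 \sqrt{10793}}{10793} + \frac{56040768}{2459}} = 227 - \frac{1}{\frac{56040768}{2459} - \frac{16098 \sqrt{10793}}{10793}}$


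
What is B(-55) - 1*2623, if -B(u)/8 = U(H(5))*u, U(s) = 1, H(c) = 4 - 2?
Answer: -2183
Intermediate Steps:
H(c) = 2
B(u) = -8*u
B(-55) - 1*2623 = -8*(-55) - 1*2623 = 440 - 2623 = -2183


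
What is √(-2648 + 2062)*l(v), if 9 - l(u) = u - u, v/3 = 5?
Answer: 9*I*√586 ≈ 217.87*I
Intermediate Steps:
v = 15 (v = 3*5 = 15)
l(u) = 9 (l(u) = 9 - (u - u) = 9 - 1*0 = 9 + 0 = 9)
√(-2648 + 2062)*l(v) = √(-2648 + 2062)*9 = √(-586)*9 = (I*√586)*9 = 9*I*√586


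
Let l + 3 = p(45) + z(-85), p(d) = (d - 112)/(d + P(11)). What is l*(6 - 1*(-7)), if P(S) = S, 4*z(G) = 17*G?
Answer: -266045/56 ≈ -4750.8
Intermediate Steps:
z(G) = 17*G/4 (z(G) = (17*G)/4 = 17*G/4)
p(d) = (-112 + d)/(11 + d) (p(d) = (d - 112)/(d + 11) = (-112 + d)/(11 + d))
l = -20465/56 (l = -3 + ((-112 + 45)/(11 + 45) + (17/4)*(-85)) = -3 + (-67/56 - 1445/4) = -3 - 20297/56 = -20465/56 ≈ -365.45)
l*(6 - 1*(-7)) = -20465*(6 - 1*(-7))/56 = -20465*(6 + 7)/56 = -20465/56*13 = -266045/56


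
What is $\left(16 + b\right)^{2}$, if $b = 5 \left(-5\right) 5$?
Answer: $11881$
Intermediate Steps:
$b = -125$ ($b = \left(-25\right) 5 = -125$)
$\left(16 + b\right)^{2} = \left(16 - 125\right)^{2} = \left(-109\right)^{2} = 11881$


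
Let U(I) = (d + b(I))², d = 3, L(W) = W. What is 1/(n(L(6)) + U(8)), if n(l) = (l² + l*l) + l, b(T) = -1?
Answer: 1/82 ≈ 0.012195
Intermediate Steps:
U(I) = 4 (U(I) = (3 - 1)² = 2² = 4)
n(l) = l + 2*l² (n(l) = (l² + l²) + l = 2*l² + l = l + 2*l²)
1/(n(L(6)) + U(8)) = 1/(6*(1 + 2*6) + 4) = 1/(6*(1 + 12) + 4) = 1/(6*13 + 4) = 1/(78 + 4) = 1/82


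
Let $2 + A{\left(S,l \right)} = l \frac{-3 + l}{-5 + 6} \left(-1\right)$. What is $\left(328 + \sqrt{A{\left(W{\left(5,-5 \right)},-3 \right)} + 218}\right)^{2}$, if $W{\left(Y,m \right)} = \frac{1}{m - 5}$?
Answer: $107782 + 1968 \sqrt{22} \approx 1.1701 \cdot 10^{5}$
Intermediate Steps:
$W{\left(Y,m \right)} = \frac{1}{-5 + m}$
$A{\left(S,l \right)} = -2 - l \left(-3 + l\right)$ ($A{\left(S,l \right)} = -2 + l \frac{-3 + l}{-5 + 6} \left(-1\right) = -2 + l \frac{-3 + l}{1} \left(-1\right) = -2 + l \left(-3 + l\right) 1 \left(-1\right) = -2 + l \left(-3 + l\right) \left(-1\right) = -2 - l \left(-3 + l\right)$)
$\left(328 + \sqrt{A{\left(W{\left(5,-5 \right)},-3 \right)} + 218}\right)^{2} = \left(328 + \sqrt{\left(-2 - \left(-3\right)^{2} + 3 \left(-3\right)\right) + 218}\right)^{2} = \left(328 + \sqrt{\left(-2 - 9 - 9\right) + 218}\right)^{2} = \left(328 + \sqrt{-20 + 218}\right)^{2} = \left(328 + \sqrt{198}\right)^{2} = \left(328 + 3 \sqrt{22}\right)^{2}$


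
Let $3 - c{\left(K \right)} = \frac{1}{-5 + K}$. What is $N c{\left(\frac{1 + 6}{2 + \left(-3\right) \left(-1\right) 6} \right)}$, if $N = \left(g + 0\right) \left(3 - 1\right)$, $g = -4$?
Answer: $- \frac{2392}{93} \approx -25.72$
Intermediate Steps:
$c{\left(K \right)} = 3 - \frac{1}{-5 + K}$
$N = -8$ ($N = \left(-4 + 0\right) \left(3 - 1\right) = \left(-4\right) 2 = -8$)
$N c{\left(\frac{1 + 6}{2 + \left(-3\right) \left(-1\right) 6} \right)} = - 8 \frac{-16 + 3 \frac{1 + 6}{2 + \left(-3\right) \left(-1\right) 6}}{-5 + \frac{1 + 6}{2 + \left(-3\right) \left(-1\right) 6}} = - 8 \frac{-16 + 3 \frac{7}{2 + 3 \cdot 6}}{-5 + \frac{7}{2 + 3 \cdot 6}} = - 8 \frac{-16 + 3 \frac{7}{2 + 18}}{-5 + \frac{7}{2 + 18}} = - 8 \frac{-16 + 3 \cdot \frac{7}{20}}{-5 + \frac{7}{20}} = - 8 \frac{-16 + \frac{21}{20}}{- \frac{93}{20}} = - 8 \left(\left(- \frac{20}{93}\right) \left(- \frac{299}{20}\right)\right) = \left(-8\right) \frac{299}{93} = - \frac{2392}{93}$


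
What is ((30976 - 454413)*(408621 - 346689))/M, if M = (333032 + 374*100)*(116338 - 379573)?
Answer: 312194051/1160841280 ≈ 0.26894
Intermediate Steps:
M = -97510667520 (M = (333032 + 37400)*(-263235) = 370432*(-263235) = -97510667520)
((30976 - 454413)*(408621 - 346689))/M = ((30976 - 454413)*(408621 - 346689))/(-97510667520) = -423437*61932*(-1/97510667520) = -26224300284*(-1/97510667520) = 312194051/1160841280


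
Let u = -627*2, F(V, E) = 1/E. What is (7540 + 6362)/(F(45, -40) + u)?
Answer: -556080/50161 ≈ -11.086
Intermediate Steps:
u = -1254
(7540 + 6362)/(F(45, -40) + u) = (7540 + 6362)/(1/(-40) - 1254) = 13902/(-1/40 - 1254) = 13902/(-50161/40) = 13902*(-40/50161) = -556080/50161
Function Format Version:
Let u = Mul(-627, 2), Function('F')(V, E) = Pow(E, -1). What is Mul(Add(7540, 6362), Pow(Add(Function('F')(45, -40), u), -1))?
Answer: Rational(-556080, 50161) ≈ -11.086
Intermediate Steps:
u = -1254
Mul(Add(7540, 6362), Pow(Add(Function('F')(45, -40), u), -1)) = Mul(Add(7540, 6362), Pow(Add(Pow(-40, -1), -1254), -1)) = Mul(13902, Pow(Add(Rational(-1, 40), -1254), -1)) = Mul(13902, Pow(Rational(-50161, 40), -1)) = Mul(13902, Rational(-40, 50161)) = Rational(-556080, 50161)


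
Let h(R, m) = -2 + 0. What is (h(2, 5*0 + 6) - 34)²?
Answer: 1296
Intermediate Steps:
h(R, m) = -2
(h(2, 5*0 + 6) - 34)² = (-2 - 34)² = (-36)² = 1296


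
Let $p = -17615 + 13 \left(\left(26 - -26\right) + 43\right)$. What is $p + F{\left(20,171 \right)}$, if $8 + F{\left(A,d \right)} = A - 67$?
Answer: $-16435$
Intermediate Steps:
$F{\left(A,d \right)} = -75 + A$ ($F{\left(A,d \right)} = -8 + \left(A - 67\right) = -8 + \left(-67 + A\right) = -75 + A$)
$p = -16380$ ($p = -17615 + 13 \left(\left(26 + 26\right) + 43\right) = -17615 + 13 \left(52 + 43\right) = -17615 + 13 \cdot 95 = -17615 + 1235 = -16380$)
$p + F{\left(20,171 \right)} = -16380 + \left(-75 + 20\right) = -16380 - 55 = -16435$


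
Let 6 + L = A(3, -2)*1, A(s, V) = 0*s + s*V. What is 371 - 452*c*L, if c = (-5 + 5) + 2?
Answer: 11219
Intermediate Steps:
A(s, V) = V*s (A(s, V) = 0 + V*s = V*s)
c = 2 (c = 0 + 2 = 2)
L = -12 (L = -6 - 2*3*1 = -6 - 6*1 = -6 - 6 = -12)
371 - 452*c*L = 371 - 904*(-12) = 371 - 452*(-24) = 371 + 10848 = 11219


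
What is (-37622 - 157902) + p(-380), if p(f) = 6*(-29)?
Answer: -195698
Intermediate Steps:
p(f) = -174
(-37622 - 157902) + p(-380) = (-37622 - 157902) - 174 = -195524 - 174 = -195698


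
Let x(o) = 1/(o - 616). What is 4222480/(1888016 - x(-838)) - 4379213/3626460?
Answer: 2048578580335351/1991053658302380 ≈ 1.0289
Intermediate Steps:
x(o) = 1/(-616 + o)
4222480/(1888016 - x(-838)) - 4379213/3626460 = 4222480/(1888016 - 1/(-616 - 838)) - 4379213/3626460 = 4222480/(1888016 - 1/(-1454)) - 4379213*1/3626460 = 4222480/(1888016 - 1*(-1/1454)) - 4379213/3626460 = 4222480/(1888016 + 1/1454) - 4379213/3626460 = 4222480/(2745175265/1454) - 4379213/3626460 = 4222480*(1454/2745175265) - 4379213/3626460 = 1227897184/549035053 - 4379213/3626460 = 2048578580335351/1991053658302380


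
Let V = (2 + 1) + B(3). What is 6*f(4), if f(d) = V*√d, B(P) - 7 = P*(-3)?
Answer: 12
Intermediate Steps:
B(P) = 7 - 3*P (B(P) = 7 + P*(-3) = 7 - 3*P)
V = 1 (V = (2 + 1) + (7 - 3*3) = 3 + (7 - 9) = 3 - 2 = 1)
f(d) = √d (f(d) = 1*√d = √d)
6*f(4) = 6*√4 = 6*2 = 12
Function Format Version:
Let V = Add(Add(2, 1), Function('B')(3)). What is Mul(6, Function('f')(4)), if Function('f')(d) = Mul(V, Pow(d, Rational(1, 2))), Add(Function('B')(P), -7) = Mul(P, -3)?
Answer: 12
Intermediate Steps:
Function('B')(P) = Add(7, Mul(-3, P)) (Function('B')(P) = Add(7, Mul(P, -3)) = Add(7, Mul(-3, P)))
V = 1 (V = Add(Add(2, 1), Add(7, Mul(-3, 3))) = Add(3, Add(7, -9)) = Add(3, -2) = 1)
Function('f')(d) = Pow(d, Rational(1, 2)) (Function('f')(d) = Mul(1, Pow(d, Rational(1, 2))) = Pow(d, Rational(1, 2)))
Mul(6, Function('f')(4)) = Mul(6, Pow(4, Rational(1, 2))) = Mul(6, 2) = 12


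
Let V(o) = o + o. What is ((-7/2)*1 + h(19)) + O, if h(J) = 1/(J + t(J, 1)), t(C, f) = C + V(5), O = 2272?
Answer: 108889/48 ≈ 2268.5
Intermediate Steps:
V(o) = 2*o
t(C, f) = 10 + C (t(C, f) = C + 2*5 = C + 10 = 10 + C)
h(J) = 1/(10 + 2*J) (h(J) = 1/(J + (10 + J)) = 1/(10 + 2*J))
((-7/2)*1 + h(19)) + O = ((-7/2)*1 + 1/(2*(5 + 19))) + 2272 = (((½)*(-7))*1 + (½)/24) + 2272 = (-7/2*1 + (½)*(1/24)) + 2272 = (-7/2 + 1/48) + 2272 = -167/48 + 2272 = 108889/48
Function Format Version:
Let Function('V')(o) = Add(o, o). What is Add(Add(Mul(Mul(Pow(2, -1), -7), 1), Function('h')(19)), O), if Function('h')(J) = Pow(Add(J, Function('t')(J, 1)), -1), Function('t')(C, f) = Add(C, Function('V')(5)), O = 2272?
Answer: Rational(108889, 48) ≈ 2268.5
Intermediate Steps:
Function('V')(o) = Mul(2, o)
Function('t')(C, f) = Add(10, C) (Function('t')(C, f) = Add(C, Mul(2, 5)) = Add(C, 10) = Add(10, C))
Function('h')(J) = Pow(Add(10, Mul(2, J)), -1) (Function('h')(J) = Pow(Add(J, Add(10, J)), -1) = Pow(Add(10, Mul(2, J)), -1))
Add(Add(Mul(Mul(Pow(2, -1), -7), 1), Function('h')(19)), O) = Add(Add(Mul(Mul(Pow(2, -1), -7), 1), Mul(Rational(1, 2), Pow(Add(5, 19), -1))), 2272) = Add(Add(Mul(Mul(Rational(1, 2), -7), 1), Mul(Rational(1, 2), Pow(24, -1))), 2272) = Add(Add(Mul(Rational(-7, 2), 1), Mul(Rational(1, 2), Rational(1, 24))), 2272) = Add(Add(Rational(-7, 2), Rational(1, 48)), 2272) = Add(Rational(-167, 48), 2272) = Rational(108889, 48)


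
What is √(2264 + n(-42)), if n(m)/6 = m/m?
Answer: √2270 ≈ 47.645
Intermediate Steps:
n(m) = 6 (n(m) = 6*(m/m) = 6*1 = 6)
√(2264 + n(-42)) = √(2264 + 6) = √2270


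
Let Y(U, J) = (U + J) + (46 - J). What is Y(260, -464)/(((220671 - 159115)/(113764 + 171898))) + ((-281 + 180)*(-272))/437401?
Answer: 9559009367951/6731163989 ≈ 1420.1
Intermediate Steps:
Y(U, J) = 46 + U (Y(U, J) = (J + U) + (46 - J) = 46 + U)
Y(260, -464)/(((220671 - 159115)/(113764 + 171898))) + ((-281 + 180)*(-272))/437401 = (46 + 260)/(((220671 - 159115)/(113764 + 171898))) + ((-281 + 180)*(-272))/437401 = 306/((61556/285662)) - 101*(-272)*(1/437401) = 306/((61556*(1/285662))) + 27472*(1/437401) = 306/(30778/142831) + 27472/437401 = 306*(142831/30778) + 27472/437401 = 21853143/15389 + 27472/437401 = 9559009367951/6731163989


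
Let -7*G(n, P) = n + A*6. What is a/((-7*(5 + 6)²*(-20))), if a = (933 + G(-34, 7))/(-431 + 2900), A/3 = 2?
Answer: 6529/292774020 ≈ 2.2300e-5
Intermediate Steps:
A = 6 (A = 3*2 = 6)
G(n, P) = -36/7 - n/7 (G(n, P) = -(n + 6*6)/7 = -(n + 36)/7 = -(36 + n)/7 = -36/7 - n/7)
a = 6529/17283 (a = (933 + (-36/7 - ⅐*(-34)))/(-431 + 2900) = (933 + (-36/7 + 34/7))/2469 = (933 - 2/7)*(1/2469) = (6529/7)*(1/2469) = 6529/17283 ≈ 0.37777)
a/((-7*(5 + 6)²*(-20))) = 6529/(17283*((-7*(5 + 6)²*(-20)))) = 6529/(17283*((-7*11²*(-20)))) = 6529/(17283*((-7*121*(-20)))) = 6529/(17283*((-847*(-20)))) = (6529/17283)/16940 = (6529/17283)*(1/16940) = 6529/292774020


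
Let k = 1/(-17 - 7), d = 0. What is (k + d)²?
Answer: 1/576 ≈ 0.0017361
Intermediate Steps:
k = -1/24 (k = 1/(-24) = -1/24 ≈ -0.041667)
(k + d)² = (-1/24 + 0)² = (-1/24)² = 1/576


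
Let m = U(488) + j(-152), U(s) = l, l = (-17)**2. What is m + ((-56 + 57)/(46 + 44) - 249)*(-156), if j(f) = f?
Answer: 584689/15 ≈ 38979.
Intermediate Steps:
l = 289
U(s) = 289
m = 137 (m = 289 - 152 = 137)
m + ((-56 + 57)/(46 + 44) - 249)*(-156) = 137 + ((-56 + 57)/(46 + 44) - 249)*(-156) = 137 + (1/90 - 249)*(-156) = 137 - 22409/90*(-156) = 137 + 582634/15 = 584689/15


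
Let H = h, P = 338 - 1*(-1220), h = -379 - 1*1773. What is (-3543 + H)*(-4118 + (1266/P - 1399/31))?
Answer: 572437367100/24149 ≈ 2.3704e+7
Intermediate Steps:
h = -2152 (h = -379 - 1773 = -2152)
P = 1558 (P = 338 + 1220 = 1558)
H = -2152
(-3543 + H)*(-4118 + (1266/P - 1399/31)) = (-3543 - 2152)*(-4118 + (1266/1558 - 1399/31)) = -5695*(-4118 + (1266*(1/1558) - 1399*1/31)) = -5695*(-4118 + (633/779 - 1399/31)) = -5695*(-4118 - 1070198/24149) = -5695*(-100515780/24149) = 572437367100/24149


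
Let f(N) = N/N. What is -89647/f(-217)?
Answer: -89647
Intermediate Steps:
f(N) = 1
-89647/f(-217) = -89647/1 = -89647*1 = -89647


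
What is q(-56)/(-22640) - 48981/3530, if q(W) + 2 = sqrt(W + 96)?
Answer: -55446139/3995960 - sqrt(10)/11320 ≈ -13.876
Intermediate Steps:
q(W) = -2 + sqrt(96 + W) (q(W) = -2 + sqrt(W + 96) = -2 + sqrt(96 + W))
q(-56)/(-22640) - 48981/3530 = (-2 + sqrt(96 - 56))/(-22640) - 48981/3530 = (-2 + sqrt(40))*(-1/22640) - 48981*1/3530 = (-2 + 2*sqrt(10))*(-1/22640) - 48981/3530 = (1/11320 - sqrt(10)/11320) - 48981/3530 = -55446139/3995960 - sqrt(10)/11320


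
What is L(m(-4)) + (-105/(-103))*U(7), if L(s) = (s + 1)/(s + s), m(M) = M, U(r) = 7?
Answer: 6189/824 ≈ 7.5109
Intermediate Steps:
L(s) = (1 + s)/(2*s) (L(s) = (1 + s)/((2*s)) = (1 + s)*(1/(2*s)) = (1 + s)/(2*s))
L(m(-4)) + (-105/(-103))*U(7) = (1/2)*(1 - 4)/(-4) - 105/(-103)*7 = (1/2)*(-1/4)*(-3) - 105*(-1/103)*7 = 3/8 + (105/103)*7 = 3/8 + 735/103 = 6189/824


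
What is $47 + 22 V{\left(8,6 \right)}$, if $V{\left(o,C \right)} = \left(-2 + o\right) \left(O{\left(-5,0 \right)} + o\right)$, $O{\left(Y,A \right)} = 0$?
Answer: $1103$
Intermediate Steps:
$V{\left(o,C \right)} = o \left(-2 + o\right)$ ($V{\left(o,C \right)} = \left(-2 + o\right) \left(0 + o\right) = \left(-2 + o\right) o = o \left(-2 + o\right)$)
$47 + 22 V{\left(8,6 \right)} = 47 + 22 \cdot 8 \left(-2 + 8\right) = 47 + 22 \cdot 8 \cdot 6 = 47 + 22 \cdot 48 = 47 + 1056 = 1103$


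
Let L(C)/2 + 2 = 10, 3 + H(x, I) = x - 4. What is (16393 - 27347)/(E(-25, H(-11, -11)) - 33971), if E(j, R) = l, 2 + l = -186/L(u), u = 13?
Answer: 87632/271877 ≈ 0.32232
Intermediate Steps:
H(x, I) = -7 + x (H(x, I) = -3 + (x - 4) = -3 + (-4 + x) = -7 + x)
L(C) = 16 (L(C) = -4 + 2*10 = -4 + 20 = 16)
l = -109/8 (l = -2 - 186/16 = -2 - 186*1/16 = -2 - 93/8 = -109/8 ≈ -13.625)
E(j, R) = -109/8
(16393 - 27347)/(E(-25, H(-11, -11)) - 33971) = (16393 - 27347)/(-109/8 - 33971) = -10954/(-271877/8) = -10954*(-8/271877) = 87632/271877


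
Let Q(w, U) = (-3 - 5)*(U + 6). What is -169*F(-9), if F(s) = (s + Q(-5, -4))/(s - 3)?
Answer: -4225/12 ≈ -352.08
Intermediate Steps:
Q(w, U) = -48 - 8*U (Q(w, U) = -8*(6 + U) = -48 - 8*U)
F(s) = (-16 + s)/(-3 + s) (F(s) = (s + (-48 - 8*(-4)))/(s - 3) = (s + (-48 + 32))/(-3 + s) = (s - 16)/(-3 + s) = (-16 + s)/(-3 + s))
-169*F(-9) = -169*(-16 - 9)/(-3 - 9) = -169*(-25)/(-12) = -(-169)*(-25)/12 = -169*25/12 = -4225/12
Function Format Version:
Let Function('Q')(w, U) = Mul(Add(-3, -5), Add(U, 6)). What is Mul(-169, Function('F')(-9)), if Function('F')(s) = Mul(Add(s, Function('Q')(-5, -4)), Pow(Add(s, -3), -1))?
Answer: Rational(-4225, 12) ≈ -352.08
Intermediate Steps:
Function('Q')(w, U) = Add(-48, Mul(-8, U)) (Function('Q')(w, U) = Mul(-8, Add(6, U)) = Add(-48, Mul(-8, U)))
Function('F')(s) = Mul(Pow(Add(-3, s), -1), Add(-16, s)) (Function('F')(s) = Mul(Add(s, Add(-48, Mul(-8, -4))), Pow(Add(s, -3), -1)) = Mul(Add(s, Add(-48, 32)), Pow(Add(-3, s), -1)) = Mul(Add(s, -16), Pow(Add(-3, s), -1)) = Mul(Add(-16, s), Pow(Add(-3, s), -1)) = Mul(Pow(Add(-3, s), -1), Add(-16, s)))
Mul(-169, Function('F')(-9)) = Mul(-169, Mul(Pow(Add(-3, -9), -1), Add(-16, -9))) = Mul(-169, Mul(Pow(-12, -1), -25)) = Mul(-169, Mul(Rational(-1, 12), -25)) = Mul(-169, Rational(25, 12)) = Rational(-4225, 12)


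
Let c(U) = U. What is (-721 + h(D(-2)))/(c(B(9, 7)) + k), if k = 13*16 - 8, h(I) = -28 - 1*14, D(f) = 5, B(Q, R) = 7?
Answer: -763/207 ≈ -3.6860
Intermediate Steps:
h(I) = -42 (h(I) = -28 - 14 = -42)
k = 200 (k = 208 - 8 = 200)
(-721 + h(D(-2)))/(c(B(9, 7)) + k) = (-721 - 42)/(7 + 200) = -763/207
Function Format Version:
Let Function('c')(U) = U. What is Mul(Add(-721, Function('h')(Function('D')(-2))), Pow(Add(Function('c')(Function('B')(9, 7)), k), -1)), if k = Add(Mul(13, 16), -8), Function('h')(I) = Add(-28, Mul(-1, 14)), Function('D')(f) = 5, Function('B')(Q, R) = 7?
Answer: Rational(-763, 207) ≈ -3.6860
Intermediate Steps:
Function('h')(I) = -42 (Function('h')(I) = Add(-28, -14) = -42)
k = 200 (k = Add(208, -8) = 200)
Mul(Add(-721, Function('h')(Function('D')(-2))), Pow(Add(Function('c')(Function('B')(9, 7)), k), -1)) = Mul(Add(-721, -42), Pow(Add(7, 200), -1)) = Mul(-763, Pow(207, -1)) = Mul(-763, Rational(1, 207)) = Rational(-763, 207)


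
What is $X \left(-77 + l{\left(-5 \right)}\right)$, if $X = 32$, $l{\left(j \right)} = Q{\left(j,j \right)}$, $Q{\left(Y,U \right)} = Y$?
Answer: $-2624$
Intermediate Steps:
$l{\left(j \right)} = j$
$X \left(-77 + l{\left(-5 \right)}\right) = 32 \left(-77 - 5\right) = 32 \left(-82\right) = -2624$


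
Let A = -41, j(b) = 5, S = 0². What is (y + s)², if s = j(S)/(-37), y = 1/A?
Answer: 58564/2301289 ≈ 0.025448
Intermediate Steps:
S = 0
y = -1/41 (y = 1/(-41) = -1/41 ≈ -0.024390)
s = -5/37 (s = 5/(-37) = 5*(-1/37) = -5/37 ≈ -0.13514)
(y + s)² = (-1/41 - 5/37)² = (-242/1517)² = 58564/2301289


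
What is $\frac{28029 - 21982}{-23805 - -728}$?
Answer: $- \frac{6047}{23077} \approx -0.26204$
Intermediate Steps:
$\frac{28029 - 21982}{-23805 - -728} = \frac{6047}{-23805 + 728} = \frac{6047}{-23077} = 6047 \left(- \frac{1}{23077}\right) = - \frac{6047}{23077}$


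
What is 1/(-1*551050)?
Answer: -1/551050 ≈ -1.8147e-6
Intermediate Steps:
1/(-1*551050) = 1/(-551050) = -1/551050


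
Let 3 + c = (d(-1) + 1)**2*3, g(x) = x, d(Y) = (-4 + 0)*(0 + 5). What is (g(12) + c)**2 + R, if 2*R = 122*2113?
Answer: 1321357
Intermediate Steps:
d(Y) = -20 (d(Y) = -4*5 = -20)
R = 128893 (R = (122*2113)/2 = (1/2)*257786 = 128893)
c = 1080 (c = -3 + (-20 + 1)**2*3 = -3 + (-19)**2*3 = -3 + 361*3 = -3 + 1083 = 1080)
(g(12) + c)**2 + R = (12 + 1080)**2 + 128893 = 1092**2 + 128893 = 1192464 + 128893 = 1321357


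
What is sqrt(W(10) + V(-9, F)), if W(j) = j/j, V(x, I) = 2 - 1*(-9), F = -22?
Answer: 2*sqrt(3) ≈ 3.4641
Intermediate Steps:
V(x, I) = 11 (V(x, I) = 2 + 9 = 11)
W(j) = 1
sqrt(W(10) + V(-9, F)) = sqrt(1 + 11) = sqrt(12) = 2*sqrt(3)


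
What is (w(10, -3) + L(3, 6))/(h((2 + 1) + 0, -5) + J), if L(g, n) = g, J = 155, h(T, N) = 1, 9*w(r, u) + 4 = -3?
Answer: 5/351 ≈ 0.014245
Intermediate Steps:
w(r, u) = -7/9 (w(r, u) = -4/9 + (⅑)*(-3) = -4/9 - ⅓ = -7/9)
(w(10, -3) + L(3, 6))/(h((2 + 1) + 0, -5) + J) = (-7/9 + 3)/(1 + 155) = (20/9)/156 = (1/156)*(20/9) = 5/351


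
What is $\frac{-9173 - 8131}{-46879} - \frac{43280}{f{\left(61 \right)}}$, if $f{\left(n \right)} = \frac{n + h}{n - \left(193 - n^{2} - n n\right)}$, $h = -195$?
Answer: $\frac{1059387880424}{448699} \approx 2.361 \cdot 10^{6}$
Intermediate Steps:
$f{\left(n \right)} = \frac{-195 + n}{-193 + n + 2 n^{2}}$ ($f{\left(n \right)} = \frac{n - 195}{n - \left(193 - n^{2} - n n\right)} = \frac{-195 + n}{n + \left(\left(n^{2} + n^{2}\right) - 193\right)} = \frac{-195 + n}{n + \left(2 n^{2} - 193\right)} = \frac{-195 + n}{n + \left(-193 + 2 n^{2}\right)} = \frac{-195 + n}{-193 + n + 2 n^{2}}$)
$\frac{-9173 - 8131}{-46879} - \frac{43280}{f{\left(61 \right)}} = \frac{-9173 - 8131}{-46879} - \frac{43280}{\frac{1}{-193 + 61 + 2 \cdot 61^{2}} \left(-195 + 61\right)} = \left(-9173 - 8131\right) \left(- \frac{1}{46879}\right) - \frac{43280}{\frac{1}{-193 + 61 + 2 \cdot 3721} \left(-134\right)} = \left(-17304\right) \left(- \frac{1}{46879}\right) - \frac{43280}{\frac{1}{-193 + 61 + 7442} \left(-134\right)} = \frac{2472}{6697} - \frac{43280}{\frac{1}{7310} \left(-134\right)} = \frac{2472}{6697} - \frac{43280}{- \frac{67}{3655}} = \frac{2472}{6697} - - \frac{158188400}{67} = \frac{2472}{6697} + \frac{158188400}{67} = \frac{1059387880424}{448699}$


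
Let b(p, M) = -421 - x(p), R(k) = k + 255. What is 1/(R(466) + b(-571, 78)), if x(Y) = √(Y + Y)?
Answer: 150/45571 + I*√1142/91142 ≈ 0.0032916 + 0.00037078*I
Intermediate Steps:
x(Y) = √2*√Y (x(Y) = √(2*Y) = √2*√Y)
R(k) = 255 + k
b(p, M) = -421 - √2*√p
1/(R(466) + b(-571, 78)) = 1/((255 + 466) + (-421 - √2*√(-571))) = 1/(721 + (-421 - √2*I*√571)) = 1/(721 + (-421 - I*√1142)) = 1/(300 - I*√1142)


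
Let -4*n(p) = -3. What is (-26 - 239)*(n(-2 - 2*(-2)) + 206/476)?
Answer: -149195/476 ≈ -313.44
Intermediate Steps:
n(p) = ¾ (n(p) = -¼*(-3) = ¾)
(-26 - 239)*(n(-2 - 2*(-2)) + 206/476) = (-26 - 239)*(¾ + 206/476) = -265*(¾ + 206*(1/476)) = -265*(¾ + 103/238) = -265*563/476 = -149195/476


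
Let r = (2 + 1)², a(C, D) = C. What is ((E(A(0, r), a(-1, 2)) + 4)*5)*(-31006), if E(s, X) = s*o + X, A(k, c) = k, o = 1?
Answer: -465090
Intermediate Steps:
r = 9 (r = 3² = 9)
E(s, X) = X + s (E(s, X) = s*1 + X = s + X = X + s)
((E(A(0, r), a(-1, 2)) + 4)*5)*(-31006) = (((-1 + 0) + 4)*5)*(-31006) = ((-1 + 4)*5)*(-31006) = (3*5)*(-31006) = 15*(-31006) = -465090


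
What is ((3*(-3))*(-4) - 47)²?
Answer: 121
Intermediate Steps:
((3*(-3))*(-4) - 47)² = (-9*(-4) - 47)² = (36 - 47)² = (-11)² = 121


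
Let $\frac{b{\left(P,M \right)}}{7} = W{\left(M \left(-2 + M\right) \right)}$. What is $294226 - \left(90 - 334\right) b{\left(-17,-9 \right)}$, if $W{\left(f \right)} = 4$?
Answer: $301058$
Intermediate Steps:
$b{\left(P,M \right)} = 28$ ($b{\left(P,M \right)} = 7 \cdot 4 = 28$)
$294226 - \left(90 - 334\right) b{\left(-17,-9 \right)} = 294226 - \left(90 - 334\right) 28 = 294226 - \left(-244\right) 28 = 294226 - -6832 = 294226 + 6832 = 301058$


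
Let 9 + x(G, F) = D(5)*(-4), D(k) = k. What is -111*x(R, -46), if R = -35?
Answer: 3219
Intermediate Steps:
x(G, F) = -29 (x(G, F) = -9 + 5*(-4) = -9 - 20 = -29)
-111*x(R, -46) = -111*(-29) = 3219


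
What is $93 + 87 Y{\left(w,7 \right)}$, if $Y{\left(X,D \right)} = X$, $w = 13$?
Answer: $1224$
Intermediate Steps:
$93 + 87 Y{\left(w,7 \right)} = 93 + 87 \cdot 13 = 93 + 1131 = 1224$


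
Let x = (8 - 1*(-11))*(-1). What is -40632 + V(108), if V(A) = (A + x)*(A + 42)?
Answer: -27282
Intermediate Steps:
x = -19 (x = (8 + 11)*(-1) = 19*(-1) = -19)
V(A) = (-19 + A)*(42 + A) (V(A) = (A - 19)*(A + 42) = (-19 + A)*(42 + A))
-40632 + V(108) = -40632 + (-798 + 108² + 23*108) = -40632 + (-798 + 11664 + 2484) = -40632 + 13350 = -27282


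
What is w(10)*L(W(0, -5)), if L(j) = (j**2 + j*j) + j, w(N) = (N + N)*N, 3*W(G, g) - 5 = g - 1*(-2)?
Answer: 2800/9 ≈ 311.11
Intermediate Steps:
W(G, g) = 7/3 + g/3 (W(G, g) = 5/3 + (g - 1*(-2))/3 = 5/3 + (g + 2)/3 = 5/3 + (2 + g)/3 = 5/3 + (2/3 + g/3) = 7/3 + g/3)
w(N) = 2*N**2 (w(N) = (2*N)*N = 2*N**2)
L(j) = j + 2*j**2 (L(j) = (j**2 + j**2) + j = 2*j**2 + j = j + 2*j**2)
w(10)*L(W(0, -5)) = (2*10**2)*((7/3 + (1/3)*(-5))*(1 + 2*(7/3 + (1/3)*(-5)))) = (2*100)*((7/3 - 5/3)*(1 + 2*(7/3 - 5/3))) = 200*(2*(1 + 2*(2/3))/3) = 200*(2*(1 + 4/3)/3) = 200*((2/3)*(7/3)) = 200*(14/9) = 2800/9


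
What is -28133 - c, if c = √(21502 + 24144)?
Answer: -28133 - √45646 ≈ -28347.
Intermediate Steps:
c = √45646 ≈ 213.65
-28133 - c = -28133 - √45646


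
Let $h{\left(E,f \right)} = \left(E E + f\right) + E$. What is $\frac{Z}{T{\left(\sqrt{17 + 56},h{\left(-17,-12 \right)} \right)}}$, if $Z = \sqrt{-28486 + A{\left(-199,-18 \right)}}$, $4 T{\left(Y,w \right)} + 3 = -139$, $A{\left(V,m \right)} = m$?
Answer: $- \frac{4 i \sqrt{7126}}{71} \approx - 4.7558 i$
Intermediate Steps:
$h{\left(E,f \right)} = E + f + E^{2}$ ($h{\left(E,f \right)} = \left(E^{2} + f\right) + E = \left(f + E^{2}\right) + E = E + f + E^{2}$)
$T{\left(Y,w \right)} = - \frac{71}{2}$ ($T{\left(Y,w \right)} = - \frac{3}{4} + \frac{1}{4} \left(-139\right) = - \frac{3}{4} - \frac{139}{4} = - \frac{71}{2}$)
$Z = 2 i \sqrt{7126}$ ($Z = \sqrt{-28486 - 18} = \sqrt{-28504} = 2 i \sqrt{7126} \approx 168.83 i$)
$\frac{Z}{T{\left(\sqrt{17 + 56},h{\left(-17,-12 \right)} \right)}} = \frac{2 i \sqrt{7126}}{- \frac{71}{2}} = 2 i \sqrt{7126} \left(- \frac{2}{71}\right) = - \frac{4 i \sqrt{7126}}{71}$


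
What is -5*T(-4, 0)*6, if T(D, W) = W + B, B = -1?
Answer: 30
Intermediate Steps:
T(D, W) = -1 + W (T(D, W) = W - 1 = -1 + W)
-5*T(-4, 0)*6 = -5*(-1 + 0)*6 = -5*(-1)*6 = 5*6 = 30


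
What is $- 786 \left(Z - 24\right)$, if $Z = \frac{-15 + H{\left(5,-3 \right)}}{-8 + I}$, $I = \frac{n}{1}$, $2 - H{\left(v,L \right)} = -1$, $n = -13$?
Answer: $\frac{128904}{7} \approx 18415.0$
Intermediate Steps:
$H{\left(v,L \right)} = 3$ ($H{\left(v,L \right)} = 2 - -1 = 2 + 1 = 3$)
$I = -13$ ($I = - \frac{13}{1} = \left(-13\right) 1 = -13$)
$Z = \frac{4}{7}$ ($Z = \frac{-15 + 3}{-8 - 13} = - \frac{12}{-21} = \left(-12\right) \left(- \frac{1}{21}\right) = \frac{4}{7} \approx 0.57143$)
$- 786 \left(Z - 24\right) = - 786 \left(\frac{4}{7} - 24\right) = \left(-786\right) \left(- \frac{164}{7}\right) = \frac{128904}{7}$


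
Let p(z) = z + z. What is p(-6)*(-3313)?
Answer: 39756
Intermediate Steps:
p(z) = 2*z
p(-6)*(-3313) = (2*(-6))*(-3313) = -12*(-3313) = 39756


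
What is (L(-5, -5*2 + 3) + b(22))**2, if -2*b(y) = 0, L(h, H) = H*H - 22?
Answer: 729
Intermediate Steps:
L(h, H) = -22 + H**2 (L(h, H) = H**2 - 22 = -22 + H**2)
b(y) = 0 (b(y) = -1/2*0 = 0)
(L(-5, -5*2 + 3) + b(22))**2 = ((-22 + (-5*2 + 3)**2) + 0)**2 = ((-22 + (-10 + 3)**2) + 0)**2 = ((-22 + (-7)**2) + 0)**2 = ((-22 + 49) + 0)**2 = (27 + 0)**2 = 27**2 = 729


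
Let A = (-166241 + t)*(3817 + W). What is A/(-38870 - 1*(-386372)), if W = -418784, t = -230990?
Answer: 164837756377/347502 ≈ 4.7435e+5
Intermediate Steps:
A = 164837756377 (A = (-166241 - 230990)*(3817 - 418784) = -397231*(-414967) = 164837756377)
A/(-38870 - 1*(-386372)) = 164837756377/(-38870 - 1*(-386372)) = 164837756377/(-38870 + 386372) = 164837756377/347502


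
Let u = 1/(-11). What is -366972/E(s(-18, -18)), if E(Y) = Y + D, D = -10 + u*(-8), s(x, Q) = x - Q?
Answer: 672782/17 ≈ 39575.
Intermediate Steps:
u = -1/11 ≈ -0.090909
D = -102/11 (D = -10 - 1/11*(-8) = -10 + 8/11 = -102/11 ≈ -9.2727)
E(Y) = -102/11 + Y (E(Y) = Y - 102/11 = -102/11 + Y)
-366972/E(s(-18, -18)) = -366972/(-102/11 + (-18 - 1*(-18))) = -366972/(-102/11 + (-18 + 18)) = -366972/(-102/11 + 0) = -366972/(-102/11) = -366972*(-11/102) = 672782/17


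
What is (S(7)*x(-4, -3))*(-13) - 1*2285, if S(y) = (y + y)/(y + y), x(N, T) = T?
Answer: -2246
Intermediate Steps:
S(y) = 1 (S(y) = (2*y)/((2*y)) = (2*y)*(1/(2*y)) = 1)
(S(7)*x(-4, -3))*(-13) - 1*2285 = (1*(-3))*(-13) - 1*2285 = -3*(-13) - 2285 = 39 - 2285 = -2246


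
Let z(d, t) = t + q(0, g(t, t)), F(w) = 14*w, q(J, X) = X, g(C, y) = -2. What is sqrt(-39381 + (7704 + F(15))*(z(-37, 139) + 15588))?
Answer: 3*sqrt(13823141) ≈ 11154.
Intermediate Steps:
z(d, t) = -2 + t (z(d, t) = t - 2 = -2 + t)
sqrt(-39381 + (7704 + F(15))*(z(-37, 139) + 15588)) = sqrt(-39381 + (7704 + 14*15)*((-2 + 139) + 15588)) = sqrt(-39381 + (7704 + 210)*(137 + 15588)) = sqrt(-39381 + 7914*15725) = sqrt(-39381 + 124447650) = sqrt(124408269) = 3*sqrt(13823141)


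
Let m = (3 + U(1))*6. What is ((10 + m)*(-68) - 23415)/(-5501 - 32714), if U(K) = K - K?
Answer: 25319/38215 ≈ 0.66254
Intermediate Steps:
U(K) = 0
m = 18 (m = (3 + 0)*6 = 3*6 = 18)
((10 + m)*(-68) - 23415)/(-5501 - 32714) = ((10 + 18)*(-68) - 23415)/(-5501 - 32714) = (28*(-68) - 23415)/(-38215) = (-1904 - 23415)*(-1/38215) = -25319*(-1/38215) = 25319/38215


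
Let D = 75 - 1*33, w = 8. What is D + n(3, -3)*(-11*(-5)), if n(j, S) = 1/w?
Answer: 391/8 ≈ 48.875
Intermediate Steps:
D = 42 (D = 75 - 33 = 42)
n(j, S) = 1/8
D + n(3, -3)*(-11*(-5)) = 42 + (-11*(-5))/8 = 42 + (1/8)*55 = 42 + 55/8 = 391/8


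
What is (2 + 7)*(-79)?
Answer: -711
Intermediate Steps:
(2 + 7)*(-79) = 9*(-79) = -711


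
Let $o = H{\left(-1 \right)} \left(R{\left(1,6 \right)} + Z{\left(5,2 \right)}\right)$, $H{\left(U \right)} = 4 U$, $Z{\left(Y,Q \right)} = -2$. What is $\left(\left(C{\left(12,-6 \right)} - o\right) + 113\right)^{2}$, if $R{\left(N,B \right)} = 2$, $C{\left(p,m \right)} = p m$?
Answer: $1681$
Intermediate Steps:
$C{\left(p,m \right)} = m p$
$o = 0$ ($o = 4 \left(-1\right) \left(2 - 2\right) = \left(-4\right) 0 = 0$)
$\left(\left(C{\left(12,-6 \right)} - o\right) + 113\right)^{2} = \left(\left(\left(-6\right) 12 - 0\right) + 113\right)^{2} = \left(\left(-72 + 0\right) + 113\right)^{2} = \left(-72 + 113\right)^{2} = 41^{2} = 1681$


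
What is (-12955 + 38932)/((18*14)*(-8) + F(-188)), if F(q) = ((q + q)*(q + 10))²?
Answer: 25977/4479355168 ≈ 5.7993e-6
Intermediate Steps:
F(q) = 4*q²*(10 + q)² (F(q) = ((2*q)*(10 + q))² = (2*q*(10 + q))² = 4*q²*(10 + q)²)
(-12955 + 38932)/((18*14)*(-8) + F(-188)) = (-12955 + 38932)/((18*14)*(-8) + 4*(-188)²*(10 - 188)²) = 25977/(252*(-8) + 4*35344*(-178)²) = 25977/(-2016 + 4*35344*31684) = 25977/(-2016 + 4479357184) = 25977/4479355168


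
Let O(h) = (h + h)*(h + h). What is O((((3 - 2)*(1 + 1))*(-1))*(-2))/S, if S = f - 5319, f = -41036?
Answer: -64/46355 ≈ -0.0013806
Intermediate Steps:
O(h) = 4*h² (O(h) = (2*h)*(2*h) = 4*h²)
S = -46355 (S = -41036 - 5319 = -46355)
O((((3 - 2)*(1 + 1))*(-1))*(-2))/S = (4*((((3 - 2)*(1 + 1))*(-1))*(-2))²)/(-46355) = (4*(((1*2)*(-1))*(-2))²)*(-1/46355) = (4*((2*(-1))*(-2))²)*(-1/46355) = (4*(-2*(-2))²)*(-1/46355) = (4*4²)*(-1/46355) = (4*16)*(-1/46355) = 64*(-1/46355) = -64/46355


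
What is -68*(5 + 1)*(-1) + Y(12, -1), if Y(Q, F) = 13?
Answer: 421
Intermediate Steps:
-68*(5 + 1)*(-1) + Y(12, -1) = -68*(5 + 1)*(-1) + 13 = -408*(-1) + 13 = -68*(-6) + 13 = 408 + 13 = 421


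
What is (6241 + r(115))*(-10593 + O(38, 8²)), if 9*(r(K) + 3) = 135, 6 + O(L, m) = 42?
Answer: -66012921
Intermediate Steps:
O(L, m) = 36 (O(L, m) = -6 + 42 = 36)
r(K) = 12 (r(K) = -3 + (⅑)*135 = -3 + 15 = 12)
(6241 + r(115))*(-10593 + O(38, 8²)) = (6241 + 12)*(-10593 + 36) = 6253*(-10557) = -66012921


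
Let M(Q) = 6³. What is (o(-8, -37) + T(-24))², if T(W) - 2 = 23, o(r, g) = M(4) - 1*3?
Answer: 56644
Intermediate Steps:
M(Q) = 216
o(r, g) = 213 (o(r, g) = 216 - 1*3 = 216 - 3 = 213)
T(W) = 25 (T(W) = 2 + 23 = 25)
(o(-8, -37) + T(-24))² = (213 + 25)² = 238² = 56644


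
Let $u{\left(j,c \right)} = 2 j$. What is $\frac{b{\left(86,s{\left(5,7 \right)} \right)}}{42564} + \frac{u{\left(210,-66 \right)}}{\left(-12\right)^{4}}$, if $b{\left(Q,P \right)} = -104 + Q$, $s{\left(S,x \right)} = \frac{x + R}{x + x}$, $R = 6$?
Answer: $\frac{121553}{6129216} \approx 0.019832$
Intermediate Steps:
$s{\left(S,x \right)} = \frac{6 + x}{2 x}$ ($s{\left(S,x \right)} = \frac{x + 6}{x + x} = \frac{6 + x}{2 x}$)
$\frac{b{\left(86,s{\left(5,7 \right)} \right)}}{42564} + \frac{u{\left(210,-66 \right)}}{\left(-12\right)^{4}} = \frac{-104 + 86}{42564} + \frac{2 \cdot 210}{\left(-12\right)^{4}} = \left(-18\right) \frac{1}{42564} + \frac{420}{20736} = - \frac{3}{7094} + 420 \cdot \frac{1}{20736} = - \frac{3}{7094} + \frac{35}{1728} = \frac{121553}{6129216}$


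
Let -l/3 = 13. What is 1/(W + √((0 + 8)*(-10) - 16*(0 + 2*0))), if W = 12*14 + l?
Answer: 129/16721 - 4*I*√5/16721 ≈ 0.0077149 - 0.00053491*I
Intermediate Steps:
l = -39 (l = -3*13 = -39)
W = 129 (W = 12*14 - 39 = 168 - 39 = 129)
1/(W + √((0 + 8)*(-10) - 16*(0 + 2*0))) = 1/(129 + √((0 + 8)*(-10) - 16*(0 + 2*0))) = 1/(129 + √(8*(-10) - 16*(0 + 0))) = 1/(129 + √(-80 - 16*0)) = 1/(129 + √(-80 + 0)) = 1/(129 + √(-80)) = 1/(129 + 4*I*√5)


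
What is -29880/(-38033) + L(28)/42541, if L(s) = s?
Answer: 1272190004/1617961853 ≈ 0.78629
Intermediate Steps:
-29880/(-38033) + L(28)/42541 = -29880/(-38033) + 28/42541 = -29880*(-1/38033) + 28*(1/42541) = 29880/38033 + 28/42541 = 1272190004/1617961853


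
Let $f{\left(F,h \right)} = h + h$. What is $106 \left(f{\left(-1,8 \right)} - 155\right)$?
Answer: $-14734$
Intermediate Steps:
$f{\left(F,h \right)} = 2 h$
$106 \left(f{\left(-1,8 \right)} - 155\right) = 106 \left(2 \cdot 8 - 155\right) = 106 \left(16 - 155\right) = 106 \left(-139\right) = -14734$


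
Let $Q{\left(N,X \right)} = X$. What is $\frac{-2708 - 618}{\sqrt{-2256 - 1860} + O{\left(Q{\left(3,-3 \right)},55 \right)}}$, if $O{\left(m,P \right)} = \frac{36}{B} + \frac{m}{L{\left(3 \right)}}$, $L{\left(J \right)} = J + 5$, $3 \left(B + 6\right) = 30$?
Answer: $- \frac{611984}{89395} + \frac{2980096 i \sqrt{21}}{268185} \approx -6.8458 + 50.922 i$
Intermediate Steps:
$B = 4$ ($B = -6 + \frac{1}{3} \cdot 30 = -6 + 10 = 4$)
$L{\left(J \right)} = 5 + J$
$O{\left(m,P \right)} = 9 + \frac{m}{8}$ ($O{\left(m,P \right)} = \frac{36}{4} + \frac{m}{5 + 3} = 36 \cdot \frac{1}{4} + \frac{m}{8} = 9 + m \frac{1}{8} = 9 + \frac{m}{8}$)
$\frac{-2708 - 618}{\sqrt{-2256 - 1860} + O{\left(Q{\left(3,-3 \right)},55 \right)}} = \frac{-2708 - 618}{\sqrt{-2256 - 1860} + \left(9 + \frac{1}{8} \left(-3\right)\right)} = - \frac{3326}{\sqrt{-4116} + \left(9 - \frac{3}{8}\right)} = - \frac{3326}{14 i \sqrt{21} + \frac{69}{8}} = - \frac{3326}{\frac{69}{8} + 14 i \sqrt{21}}$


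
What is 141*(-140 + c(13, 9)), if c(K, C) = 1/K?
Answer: -256479/13 ≈ -19729.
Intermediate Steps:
141*(-140 + c(13, 9)) = 141*(-140 + 1/13) = 141*(-1819/13) = -256479/13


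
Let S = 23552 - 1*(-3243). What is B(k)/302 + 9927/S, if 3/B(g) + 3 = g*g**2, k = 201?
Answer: 8115059778959/21904203289940 ≈ 0.37048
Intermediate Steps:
S = 26795 (S = 23552 + 3243 = 26795)
B(g) = 3/(-3 + g**3) (B(g) = 3/(-3 + g*g**2) = 3/(-3 + g**3))
B(k)/302 + 9927/S = (3/(-3 + 201**3))/302 + 9927/26795 = (3/(-3 + 8120601))*(1/302) + 9927*(1/26795) = (3/8120598)*(1/302) + 9927/26795 = (3*(1/8120598))*(1/302) + 9927/26795 = (1/2706866)*(1/302) + 9927/26795 = 1/817473532 + 9927/26795 = 8115059778959/21904203289940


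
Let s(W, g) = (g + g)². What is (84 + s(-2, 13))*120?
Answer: 91200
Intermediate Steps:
s(W, g) = 4*g² (s(W, g) = (2*g)² = 4*g²)
(84 + s(-2, 13))*120 = (84 + 4*13²)*120 = (84 + 4*169)*120 = (84 + 676)*120 = 760*120 = 91200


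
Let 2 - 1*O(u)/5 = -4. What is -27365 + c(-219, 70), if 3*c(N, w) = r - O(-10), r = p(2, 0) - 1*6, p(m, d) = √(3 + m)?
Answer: -27377 + √5/3 ≈ -27376.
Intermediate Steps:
O(u) = 30 (O(u) = 10 - 5*(-4) = 10 + 20 = 30)
r = -6 + √5 (r = √(3 + 2) - 1*6 = √5 - 6 = -6 + √5 ≈ -3.7639)
c(N, w) = -12 + √5/3 (c(N, w) = ((-6 + √5) - 1*30)/3 = ((-6 + √5) - 30)/3 = (-36 + √5)/3 = -12 + √5/3)
-27365 + c(-219, 70) = -27365 + (-12 + √5/3) = -27377 + √5/3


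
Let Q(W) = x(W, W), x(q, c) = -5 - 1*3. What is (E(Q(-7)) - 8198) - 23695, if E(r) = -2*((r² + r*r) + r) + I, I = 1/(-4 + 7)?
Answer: -96398/3 ≈ -32133.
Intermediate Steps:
x(q, c) = -8 (x(q, c) = -5 - 3 = -8)
Q(W) = -8
I = ⅓ (I = 1/3 = ⅓ ≈ 0.33333)
E(r) = ⅓ - 4*r² - 2*r (E(r) = -2*((r² + r*r) + r) + ⅓ = -2*((r² + r²) + r) + ⅓ = -2*(2*r² + r) + ⅓ = -2*(r + 2*r²) + ⅓ = (-4*r² - 2*r) + ⅓ = ⅓ - 4*r² - 2*r)
(E(Q(-7)) - 8198) - 23695 = ((⅓ - 4*(-8)² - 2*(-8)) - 8198) - 23695 = ((⅓ - 4*64 + 16) - 8198) - 23695 = ((⅓ - 256 + 16) - 8198) - 23695 = (-719/3 - 8198) - 23695 = -25313/3 - 23695 = -96398/3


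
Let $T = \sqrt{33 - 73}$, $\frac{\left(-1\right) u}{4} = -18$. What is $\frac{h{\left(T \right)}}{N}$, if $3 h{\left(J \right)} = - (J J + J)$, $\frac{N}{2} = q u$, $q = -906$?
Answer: $- \frac{5}{48924} + \frac{i \sqrt{10}}{195696} \approx -0.0001022 + 1.6159 \cdot 10^{-5} i$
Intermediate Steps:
$u = 72$ ($u = \left(-4\right) \left(-18\right) = 72$)
$T = 2 i \sqrt{10}$ ($T = \sqrt{-40} = 2 i \sqrt{10} \approx 6.3246 i$)
$N = -130464$ ($N = 2 \left(\left(-906\right) 72\right) = 2 \left(-65232\right) = -130464$)
$h{\left(J \right)} = - \frac{J}{3} - \frac{J^{2}}{3}$ ($h{\left(J \right)} = \frac{\left(-1\right) \left(J J + J\right)}{3} = \frac{\left(-1\right) \left(J^{2} + J\right)}{3} = \frac{\left(-1\right) \left(J + J^{2}\right)}{3} = \frac{- J - J^{2}}{3} = - \frac{J}{3} - \frac{J^{2}}{3}$)
$\frac{h{\left(T \right)}}{N} = \frac{\left(- \frac{1}{3}\right) 2 i \sqrt{10} \left(1 + 2 i \sqrt{10}\right)}{-130464} = - \frac{2 i \sqrt{10} \left(1 + 2 i \sqrt{10}\right)}{3} \left(- \frac{1}{130464}\right) = \frac{i \sqrt{10} \left(1 + 2 i \sqrt{10}\right)}{195696}$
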